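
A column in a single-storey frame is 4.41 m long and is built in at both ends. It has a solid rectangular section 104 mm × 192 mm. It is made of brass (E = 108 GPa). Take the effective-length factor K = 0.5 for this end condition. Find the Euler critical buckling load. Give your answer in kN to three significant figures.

Buckling occurs about the weak axis: I_min = h·b³/12 with b = 104 mm (the shorter side).
I_min = 192×104³/12 = 1.800×10^7 mm⁴
I = 1.800×10^7 mm⁴ = 1.800×10^-5 m⁴
Effective length L_e = K·L = 0.5 × 4.41 = 2.205 m
P_cr = π²EI / L_e² = π² × 108×10⁹ × 1.800×10^-5 / 2.205² = 3.946×10^6 N

P_cr ≈ 3950 kN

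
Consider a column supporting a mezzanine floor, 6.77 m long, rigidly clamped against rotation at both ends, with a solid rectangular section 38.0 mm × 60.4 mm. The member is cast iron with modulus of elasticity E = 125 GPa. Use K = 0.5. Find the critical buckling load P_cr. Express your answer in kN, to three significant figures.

Buckling occurs about the weak axis: I_min = h·b³/12 with b = 38.0 mm (the shorter side).
I_min = 60.4×38.0³/12 = 2.762×10^5 mm⁴
I = 2.762×10^5 mm⁴ = 2.762×10^-7 m⁴
Effective length L_e = K·L = 0.5 × 6.77 = 3.385 m
P_cr = π²EI / L_e² = π² × 125×10⁹ × 2.762×10^-7 / 3.385² = 2.974×10^4 N

P_cr ≈ 29.7 kN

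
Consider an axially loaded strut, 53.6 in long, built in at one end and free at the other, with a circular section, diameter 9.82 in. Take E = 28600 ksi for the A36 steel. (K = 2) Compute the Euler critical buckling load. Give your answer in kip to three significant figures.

P_cr ≈ 11200 kip

I = πd⁴/64 = π×9.82⁴/64 = 456.5 in⁴
Effective length L_e = K·L = 2 × 53.6 = 107.2 in
P_cr = π²EI / L_e² = π² × 28600×10³ × 456.5 / 107.2² = 1.121×10^7 lb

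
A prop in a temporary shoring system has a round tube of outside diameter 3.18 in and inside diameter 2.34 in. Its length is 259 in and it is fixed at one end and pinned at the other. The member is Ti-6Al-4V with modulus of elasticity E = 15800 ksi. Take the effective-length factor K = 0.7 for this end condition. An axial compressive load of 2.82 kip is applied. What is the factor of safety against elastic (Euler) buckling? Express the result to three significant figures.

d_o = 3.18 in, d_i = 2.34 in
I = π(d_o⁴ − d_i⁴)/64 = π(3.18⁴ − 2.340⁴)/64 = 3.548 in⁴
Effective length L_e = K·L = 0.7 × 259 = 181.3 in
P_cr = π²EI / L_e² = π² × 15800×10³ × 3.548 / 181.3² = 1.683×10^4 lb
Factor of safety n = P_cr / P = 16.832 / 2.82 = 5.97

n ≈ 5.97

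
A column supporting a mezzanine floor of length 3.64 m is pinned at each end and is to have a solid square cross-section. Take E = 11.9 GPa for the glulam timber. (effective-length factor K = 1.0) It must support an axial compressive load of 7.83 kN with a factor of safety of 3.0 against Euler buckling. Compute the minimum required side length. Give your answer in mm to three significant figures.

Required P_cr = n·P = 3.0 × 7.83 = 23.49 kN
L_e = K·L = 1 × 3.64 = 3.640 m
Required I = P_cr·L_e²/(π²E) = 2.349×10^4 × 3.640² / (π² × 1.19×10^10) = 2.650×10^-6 m⁴
I_req = 2.650×10^6 mm⁴
Solid square: I = a⁴/12  ⇒  a = (12I)^(1/4) = (12×2.650×10^6)^(1/4) = 75.1 mm

a ≈ 75.1 mm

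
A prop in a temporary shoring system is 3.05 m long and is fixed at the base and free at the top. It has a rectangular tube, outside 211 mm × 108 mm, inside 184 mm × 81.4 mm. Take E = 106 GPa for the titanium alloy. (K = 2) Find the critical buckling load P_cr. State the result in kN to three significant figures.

Weak-axis I_min = (h_o·b_o³ − h_i·b_i³)/12 with b_o = 108, b_i = 81.40 mm (shorter outer/inner sides).
I_min = (211×108³ − 184.0×81.40³)/12 = 1.388×10^7 mm⁴
I = 1.388×10^7 mm⁴ = 1.388×10^-5 m⁴
Effective length L_e = K·L = 2 × 3.05 = 6.100 m
P_cr = π²EI / L_e² = π² × 106×10⁹ × 1.388×10^-5 / 6.100² = 3.902×10^5 N

P_cr ≈ 390 kN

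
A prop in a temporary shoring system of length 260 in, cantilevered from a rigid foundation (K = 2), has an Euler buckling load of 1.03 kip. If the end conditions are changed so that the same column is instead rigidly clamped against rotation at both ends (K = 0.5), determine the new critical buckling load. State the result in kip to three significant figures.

P_cr ≈ 16.5 kip

P_cr ∝ 1/K², so P_cr,new = P_cr,old × (K_old/K_new)² = 1.03 × (2/0.5)²
= 1.03 × 16.00 = 16.5 kip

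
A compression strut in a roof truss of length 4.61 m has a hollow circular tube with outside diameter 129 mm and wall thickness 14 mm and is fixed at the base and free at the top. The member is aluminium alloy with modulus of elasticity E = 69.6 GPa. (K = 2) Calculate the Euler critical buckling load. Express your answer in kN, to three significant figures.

Inner diameter d_i = 129 − 2×14 = 101.0 mm
I = π(d_o⁴ − d_i⁴)/64 = π(129⁴ − 101.0⁴)/64 = 8.485×10^6 mm⁴
I = 8.485×10^6 mm⁴ = 8.485×10^-6 m⁴
Effective length L_e = K·L = 2 × 4.61 = 9.220 m
P_cr = π²EI / L_e² = π² × 69.6×10⁹ × 8.485×10^-6 / 9.220² = 6.857×10^4 N

P_cr ≈ 68.6 kN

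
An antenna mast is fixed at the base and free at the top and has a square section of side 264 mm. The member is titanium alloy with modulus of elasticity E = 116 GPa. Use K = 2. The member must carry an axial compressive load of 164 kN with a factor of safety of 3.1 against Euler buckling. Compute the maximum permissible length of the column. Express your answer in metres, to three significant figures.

I = a⁴/12 = 264⁴/12 = 4.048×10^8 mm⁴
I = 4.048×10^-4 m⁴
Required critical load P_cr = n·P = 3.1 × 164 = 508.4 kN = 5.084×10^5 N
From P_cr = π²EI/(K·L)²:  L = (1/K)·√(π²EI/P_cr) = (1/2)·√(π²×1.16×10^11×4.048×10^-4/5.084×10^5)
L = 15.1 m

L_max ≈ 15.1 m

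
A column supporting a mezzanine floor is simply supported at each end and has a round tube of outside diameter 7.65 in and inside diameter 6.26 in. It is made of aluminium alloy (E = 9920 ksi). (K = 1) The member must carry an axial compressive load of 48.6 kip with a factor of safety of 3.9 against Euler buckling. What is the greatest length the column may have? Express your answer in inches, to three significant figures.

L_max ≈ 219 in

d_o = 7.65 in, d_i = 6.26 in
I = π(d_o⁴ − d_i⁴)/64 = π(7.65⁴ − 6.260⁴)/64 = 92.74 in⁴
Required critical load P_cr = n·P = 3.9 × 48.6 = 189.5 kip = 1.895×10^5 lb
From P_cr = π²EI/(K·L)²:  L = (1/K)·√(π²EI/P_cr) = (1/1)·√(π²×9.92×10^6×92.74/1.895×10^5)
L = 219 in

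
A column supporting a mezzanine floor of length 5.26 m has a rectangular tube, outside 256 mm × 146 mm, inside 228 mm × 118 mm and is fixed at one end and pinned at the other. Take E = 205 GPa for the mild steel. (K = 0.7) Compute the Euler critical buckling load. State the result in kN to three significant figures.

P_cr ≈ 5250 kN

Weak-axis I_min = (h_o·b_o³ − h_i·b_i³)/12 with b_o = 146, b_i = 118.0 mm (shorter outer/inner sides).
I_min = (256×146³ − 228.0×118.0³)/12 = 3.517×10^7 mm⁴
I = 3.517×10^7 mm⁴ = 3.517×10^-5 m⁴
Effective length L_e = K·L = 0.7 × 5.26 = 3.682 m
P_cr = π²EI / L_e² = π² × 205×10⁹ × 3.517×10^-5 / 3.682² = 5.249×10^6 N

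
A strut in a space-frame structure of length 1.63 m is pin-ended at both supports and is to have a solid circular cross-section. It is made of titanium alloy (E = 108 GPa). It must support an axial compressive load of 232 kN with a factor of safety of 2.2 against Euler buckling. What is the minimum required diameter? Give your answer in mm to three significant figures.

Required P_cr = n·P = 2.2 × 232 = 510.4 kN
L_e = K·L = 1 × 1.63 = 1.630 m
Required I = P_cr·L_e²/(π²E) = 5.104×10^5 × 1.630² / (π² × 1.08×10^11) = 1.272×10^-6 m⁴
I_req = 1.272×10^6 mm⁴
Solid circle: I = πd⁴/64  ⇒  d = (64I/π)^(1/4) = (64×1.272×10^6/π)^(1/4) = 71.4 mm

d ≈ 71.4 mm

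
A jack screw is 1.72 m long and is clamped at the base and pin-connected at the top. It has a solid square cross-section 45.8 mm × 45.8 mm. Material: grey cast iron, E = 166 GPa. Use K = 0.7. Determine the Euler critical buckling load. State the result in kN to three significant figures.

P_cr ≈ 414 kN

I = a⁴/12 = 45.8⁴/12 = 3.667×10^5 mm⁴
I = 3.667×10^5 mm⁴ = 3.667×10^-7 m⁴
Effective length L_e = K·L = 0.7 × 1.72 = 1.204 m
P_cr = π²EI / L_e² = π² × 166×10⁹ × 3.667×10^-7 / 1.204² = 4.144×10^5 N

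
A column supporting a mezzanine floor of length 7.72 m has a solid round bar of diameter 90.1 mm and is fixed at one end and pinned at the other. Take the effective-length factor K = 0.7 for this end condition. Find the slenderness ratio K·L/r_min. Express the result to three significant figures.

λ ≈ 240

For a solid circle r = d/4 = 90.1/4 = 22.52 mm
L_e = K·L = 0.7 × 7.72 m = 5.404 m = 5404.0 mm
λ = L_e / r_min = 5404.0 / 22.52 = 240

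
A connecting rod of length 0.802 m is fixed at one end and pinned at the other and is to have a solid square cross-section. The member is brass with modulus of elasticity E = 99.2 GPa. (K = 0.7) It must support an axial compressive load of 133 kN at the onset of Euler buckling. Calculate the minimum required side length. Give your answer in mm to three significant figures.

a ≈ 26.8 mm

L_e = K·L = 0.7 × 0.802 = 0.5614 m
Required I = P_cr·L_e²/(π²E) = 1.330×10^5 × 0.5614² / (π² × 9.92×10^10) = 4.281×10^-8 m⁴
I_req = 4.281×10^4 mm⁴
Solid square: I = a⁴/12  ⇒  a = (12I)^(1/4) = (12×4.281×10^4)^(1/4) = 26.8 mm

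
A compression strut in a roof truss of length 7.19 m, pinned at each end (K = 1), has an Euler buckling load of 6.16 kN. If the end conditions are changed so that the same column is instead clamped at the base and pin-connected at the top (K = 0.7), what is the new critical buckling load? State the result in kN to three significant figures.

P_cr ≈ 12.6 kN

P_cr ∝ 1/K², so P_cr,new = P_cr,old × (K_old/K_new)² = 6.16 × (1/0.7)²
= 6.16 × 2.041 = 12.6 kN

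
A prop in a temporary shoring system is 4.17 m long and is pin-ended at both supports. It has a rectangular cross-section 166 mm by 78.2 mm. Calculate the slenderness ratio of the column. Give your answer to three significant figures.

λ ≈ 185

For a rectangle r_min = b/√12 = 78.2/√12 = 22.57 mm
L_e = K·L = 1 × 4.17 m = 4.170 m = 4170.0 mm
λ = L_e / r_min = 4170.0 / 22.57 = 185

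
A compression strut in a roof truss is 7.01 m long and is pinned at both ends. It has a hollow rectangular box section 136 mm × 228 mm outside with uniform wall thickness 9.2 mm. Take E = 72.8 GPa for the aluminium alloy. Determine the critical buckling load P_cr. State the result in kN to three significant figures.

Inner dimensions: h_i = 228 − 2×9.2 = 209.6 mm, b_i = 136 − 2×9.2 = 117.6 mm
Weak-axis I_min = (h_o·b_o³ − h_i·b_i³)/12 with b_o = 136, b_i = 117.6 mm (shorter outer/inner sides).
I_min = (228×136³ − 209.6×117.6³)/12 = 1.939×10^7 mm⁴
I = 1.939×10^7 mm⁴ = 1.939×10^-5 m⁴
Effective length L_e = K·L = 1 × 7.01 = 7.010 m
P_cr = π²EI / L_e² = π² × 72.8×10⁹ × 1.939×10^-5 / 7.010² = 2.835×10^5 N

P_cr ≈ 283 kN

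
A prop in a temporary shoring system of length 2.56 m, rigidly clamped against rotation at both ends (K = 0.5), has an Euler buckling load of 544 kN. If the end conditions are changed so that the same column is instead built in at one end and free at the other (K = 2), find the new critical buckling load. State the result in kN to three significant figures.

P_cr ≈ 34.0 kN

P_cr ∝ 1/K², so P_cr,new = P_cr,old × (K_old/K_new)² = 544 × (0.5/2)²
= 544 × 0.06250 = 34.0 kN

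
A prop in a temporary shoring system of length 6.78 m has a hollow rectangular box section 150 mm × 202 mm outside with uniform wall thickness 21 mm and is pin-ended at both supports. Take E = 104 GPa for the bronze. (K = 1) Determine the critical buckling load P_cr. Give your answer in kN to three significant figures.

P_cr ≈ 894 kN

Inner dimensions: h_i = 202 − 2×21 = 160.0 mm, b_i = 150 − 2×21 = 108.0 mm
Weak-axis I_min = (h_o·b_o³ − h_i·b_i³)/12 with b_o = 150, b_i = 108.0 mm (shorter outer/inner sides).
I_min = (202×150³ − 160.0×108.0³)/12 = 4.002×10^7 mm⁴
I = 4.002×10^7 mm⁴ = 4.002×10^-5 m⁴
Effective length L_e = K·L = 1 × 6.78 = 6.780 m
P_cr = π²EI / L_e² = π² × 104×10⁹ × 4.002×10^-5 / 6.780² = 8.935×10^5 N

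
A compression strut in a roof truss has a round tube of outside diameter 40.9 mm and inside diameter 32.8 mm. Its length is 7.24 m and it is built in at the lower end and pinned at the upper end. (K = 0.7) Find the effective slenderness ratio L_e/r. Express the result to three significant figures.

d_o = 40.9 mm, d_i = 32.8 mm
I = π(d_o⁴ − d_i⁴)/64 = π(40.9⁴ − 32.80⁴)/64 = 8.055×10^4 mm⁴
A = 468.9 mm²;  r_min = √(I/A) = √(8.055×10^4/468.9) = 13.11 mm
L_e = K·L = 0.7 × 7.24 m = 5.068 m = 5068.0 mm
λ = L_e / r_min = 5068.0 / 13.11 = 387

λ ≈ 387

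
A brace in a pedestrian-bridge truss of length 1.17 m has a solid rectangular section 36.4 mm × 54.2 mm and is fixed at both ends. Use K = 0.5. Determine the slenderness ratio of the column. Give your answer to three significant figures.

λ ≈ 55.7

For a rectangle r_min = b/√12 = 36.4/√12 = 10.51 mm
L_e = K·L = 0.5 × 1.17 m = 0.5850 m = 585.00 mm
λ = L_e / r_min = 585.00 / 10.51 = 55.7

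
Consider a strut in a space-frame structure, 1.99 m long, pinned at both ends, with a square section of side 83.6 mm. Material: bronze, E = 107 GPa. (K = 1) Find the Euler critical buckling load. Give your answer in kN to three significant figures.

I = a⁴/12 = 83.6⁴/12 = 4.070×10^6 mm⁴
I = 4.070×10^6 mm⁴ = 4.070×10^-6 m⁴
Effective length L_e = K·L = 1 × 1.99 = 1.990 m
P_cr = π²EI / L_e² = π² × 107×10⁹ × 4.070×10^-6 / 1.990² = 1.085×10^6 N

P_cr ≈ 1090 kN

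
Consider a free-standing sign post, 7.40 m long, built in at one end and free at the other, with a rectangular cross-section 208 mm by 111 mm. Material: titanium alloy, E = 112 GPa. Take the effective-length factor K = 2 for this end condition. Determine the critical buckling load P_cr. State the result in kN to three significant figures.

Buckling occurs about the weak axis: I_min = h·b³/12 with b = 111 mm (the shorter side).
I_min = 208×111³/12 = 2.371×10^7 mm⁴
I = 2.371×10^7 mm⁴ = 2.371×10^-5 m⁴
Effective length L_e = K·L = 2 × 7.40 = 14.80 m
P_cr = π²EI / L_e² = π² × 112×10⁹ × 2.371×10^-5 / 14.80² = 1.196×10^5 N

P_cr ≈ 120 kN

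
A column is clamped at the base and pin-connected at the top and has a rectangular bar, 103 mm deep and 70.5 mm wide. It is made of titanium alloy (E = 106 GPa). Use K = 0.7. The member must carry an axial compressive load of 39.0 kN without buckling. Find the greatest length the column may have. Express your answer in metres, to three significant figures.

Buckling occurs about the weak axis: I_min = h·b³/12 with b = 70.5 mm (the shorter side).
I_min = 103×70.5³/12 = 3.008×10^6 mm⁴
I = 3.008×10^-6 m⁴
At the buckling limit P_cr = P = 3.900×10^4 N
From P_cr = π²EI/(K·L)²:  L = (1/K)·√(π²EI/P_cr) = (1/0.7)·√(π²×1.06×10^11×3.008×10^-6/3.900×10^4)
L = 12.8 m

L_max ≈ 12.8 m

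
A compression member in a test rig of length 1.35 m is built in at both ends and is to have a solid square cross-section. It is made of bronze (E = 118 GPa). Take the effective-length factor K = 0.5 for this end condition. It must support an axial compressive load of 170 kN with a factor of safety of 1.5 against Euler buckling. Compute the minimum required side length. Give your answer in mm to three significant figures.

Required P_cr = n·P = 1.5 × 170 = 255.0 kN
L_e = K·L = 0.5 × 1.35 = 0.6750 m
Required I = P_cr·L_e²/(π²E) = 2.550×10^5 × 0.6750² / (π² × 1.18×10^11) = 9.976×10^-8 m⁴
I_req = 9.976×10^4 mm⁴
Solid square: I = a⁴/12  ⇒  a = (12I)^(1/4) = (12×9.976×10^4)^(1/4) = 33.1 mm

a ≈ 33.1 mm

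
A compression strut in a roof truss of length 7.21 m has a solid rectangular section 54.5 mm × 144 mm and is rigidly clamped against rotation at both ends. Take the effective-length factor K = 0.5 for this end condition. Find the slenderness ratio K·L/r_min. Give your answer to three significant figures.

λ ≈ 229

For a rectangle r_min = b/√12 = 54.5/√12 = 15.73 mm
L_e = K·L = 0.5 × 7.21 m = 3.605 m = 3605.0 mm
λ = L_e / r_min = 3605.0 / 15.73 = 229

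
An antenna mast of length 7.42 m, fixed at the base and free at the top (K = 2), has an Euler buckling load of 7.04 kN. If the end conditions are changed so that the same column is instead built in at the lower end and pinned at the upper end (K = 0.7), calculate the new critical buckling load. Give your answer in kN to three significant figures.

P_cr ≈ 57.5 kN

P_cr ∝ 1/K², so P_cr,new = P_cr,old × (K_old/K_new)² = 7.04 × (2/0.7)²
= 7.04 × 8.163 = 57.5 kN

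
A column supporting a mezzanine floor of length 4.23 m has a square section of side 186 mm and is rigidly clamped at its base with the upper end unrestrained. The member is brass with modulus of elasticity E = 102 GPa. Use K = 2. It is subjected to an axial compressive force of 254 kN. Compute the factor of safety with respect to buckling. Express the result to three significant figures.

I = a⁴/12 = 186⁴/12 = 9.974×10^7 mm⁴
I = 9.974×10^7 mm⁴ = 9.974×10^-5 m⁴
Effective length L_e = K·L = 2 × 4.23 = 8.460 m
P_cr = π²EI / L_e² = π² × 102×10⁹ × 9.974×10^-5 / 8.460² = 1.403×10^6 N
Factor of safety n = P_cr / P = 1402.9 / 254 = 5.52

n ≈ 5.52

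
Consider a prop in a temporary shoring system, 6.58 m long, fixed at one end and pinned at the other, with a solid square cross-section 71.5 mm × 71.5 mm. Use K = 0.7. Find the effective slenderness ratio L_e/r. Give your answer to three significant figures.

For a square r = a/√12 = 71.5/√12 = 20.64 mm
L_e = K·L = 0.7 × 6.58 m = 4.606 m = 4606.0 mm
λ = L_e / r_min = 4606.0 / 20.64 = 223

λ ≈ 223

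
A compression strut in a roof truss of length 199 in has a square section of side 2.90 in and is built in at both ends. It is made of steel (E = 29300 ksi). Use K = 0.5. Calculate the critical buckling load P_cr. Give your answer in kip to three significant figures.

I = a⁴/12 = 2.90⁴/12 = 5.894 in⁴
Effective length L_e = K·L = 0.5 × 199 = 99.50 in
P_cr = π²EI / L_e² = π² × 29300×10³ × 5.894 / 99.50² = 1.722×10^5 lb

P_cr ≈ 172 kip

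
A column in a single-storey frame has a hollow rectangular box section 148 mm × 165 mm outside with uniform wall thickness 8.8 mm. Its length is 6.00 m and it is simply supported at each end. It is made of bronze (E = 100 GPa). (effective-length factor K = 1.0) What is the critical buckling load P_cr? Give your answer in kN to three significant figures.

P_cr ≈ 475 kN

Inner dimensions: h_i = 165 − 2×8.8 = 147.4 mm, b_i = 148 − 2×8.8 = 130.4 mm
Weak-axis I_min = (h_o·b_o³ − h_i·b_i³)/12 with b_o = 148, b_i = 130.4 mm (shorter outer/inner sides).
I_min = (165×148³ − 147.4×130.4³)/12 = 1.734×10^7 mm⁴
I = 1.734×10^7 mm⁴ = 1.734×10^-5 m⁴
Effective length L_e = K·L = 1 × 6.00 = 6.000 m
P_cr = π²EI / L_e² = π² × 100×10⁹ × 1.734×10^-5 / 6.000² = 4.753×10^5 N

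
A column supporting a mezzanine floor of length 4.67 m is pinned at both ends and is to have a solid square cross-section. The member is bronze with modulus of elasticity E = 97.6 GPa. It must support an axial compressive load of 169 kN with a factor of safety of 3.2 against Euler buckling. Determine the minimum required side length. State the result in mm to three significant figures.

Required P_cr = n·P = 3.2 × 169 = 540.8 kN
L_e = K·L = 1 × 4.67 = 4.670 m
Required I = P_cr·L_e²/(π²E) = 5.408×10^5 × 4.670² / (π² × 9.76×10^10) = 1.224×10^-5 m⁴
I_req = 1.224×10^7 mm⁴
Solid square: I = a⁴/12  ⇒  a = (12I)^(1/4) = (12×1.224×10^7)^(1/4) = 110 mm

a ≈ 110 mm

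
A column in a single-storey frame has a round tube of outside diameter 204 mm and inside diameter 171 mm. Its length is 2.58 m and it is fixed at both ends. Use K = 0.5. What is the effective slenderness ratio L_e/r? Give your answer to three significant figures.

d_o = 204 mm, d_i = 171 mm
I = π(d_o⁴ − d_i⁴)/64 = π(204⁴ − 171.0⁴)/64 = 4.304×10^7 mm⁴
A = 9.719×10^3 mm²;  r_min = √(I/A) = √(4.304×10^7/9.719×10^3) = 66.55 mm
L_e = K·L = 0.5 × 2.58 m = 1.290 m = 1290.0 mm
λ = L_e / r_min = 1290.0 / 66.55 = 19.4

λ ≈ 19.4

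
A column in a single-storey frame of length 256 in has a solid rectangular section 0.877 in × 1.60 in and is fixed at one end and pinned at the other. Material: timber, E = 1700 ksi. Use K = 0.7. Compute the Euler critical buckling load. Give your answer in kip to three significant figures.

P_cr ≈ 0.0470 kip

Buckling occurs about the weak axis: I_min = h·b³/12 with b = 0.877 in (the shorter side).
I_min = 1.60×0.877³/12 = 8.994×10^-2 in⁴
Effective length L_e = K·L = 0.7 × 256 = 179.2 in
P_cr = π²EI / L_e² = π² × 1700×10³ × 8.994×10^-2 / 179.2² = 46.99 lb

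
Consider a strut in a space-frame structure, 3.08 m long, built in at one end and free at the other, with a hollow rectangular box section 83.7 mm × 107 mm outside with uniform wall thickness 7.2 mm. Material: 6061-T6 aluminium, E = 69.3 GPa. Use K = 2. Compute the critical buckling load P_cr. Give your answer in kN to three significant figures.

Inner dimensions: h_i = 107 − 2×7.2 = 92.60 mm, b_i = 83.7 − 2×7.2 = 69.30 mm
Weak-axis I_min = (h_o·b_o³ − h_i·b_i³)/12 with b_o = 83.7, b_i = 69.30 mm (shorter outer/inner sides).
I_min = (107×83.7³ − 92.60×69.30³)/12 = 2.660×10^6 mm⁴
I = 2.660×10^6 mm⁴ = 2.660×10^-6 m⁴
Effective length L_e = K·L = 2 × 3.08 = 6.160 m
P_cr = π²EI / L_e² = π² × 69.3×10⁹ × 2.660×10^-6 / 6.160² = 4.795×10^4 N

P_cr ≈ 48.0 kN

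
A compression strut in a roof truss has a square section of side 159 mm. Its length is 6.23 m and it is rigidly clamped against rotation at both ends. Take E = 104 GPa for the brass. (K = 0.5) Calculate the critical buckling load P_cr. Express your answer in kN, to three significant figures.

I = a⁴/12 = 159⁴/12 = 5.326×10^7 mm⁴
I = 5.326×10^7 mm⁴ = 5.326×10^-5 m⁴
Effective length L_e = K·L = 0.5 × 6.23 = 3.115 m
P_cr = π²EI / L_e² = π² × 104×10⁹ × 5.326×10^-5 / 3.115² = 5.634×10^6 N

P_cr ≈ 5630 kN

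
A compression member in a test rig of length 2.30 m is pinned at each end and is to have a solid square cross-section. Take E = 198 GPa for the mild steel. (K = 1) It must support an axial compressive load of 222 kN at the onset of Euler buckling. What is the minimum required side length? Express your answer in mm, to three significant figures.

L_e = K·L = 1 × 2.30 = 2.300 m
Required I = P_cr·L_e²/(π²E) = 2.220×10^5 × 2.300² / (π² × 1.98×10^11) = 6.010×10^-7 m⁴
I_req = 6.010×10^5 mm⁴
Solid square: I = a⁴/12  ⇒  a = (12I)^(1/4) = (12×6.010×10^5)^(1/4) = 51.8 mm

a ≈ 51.8 mm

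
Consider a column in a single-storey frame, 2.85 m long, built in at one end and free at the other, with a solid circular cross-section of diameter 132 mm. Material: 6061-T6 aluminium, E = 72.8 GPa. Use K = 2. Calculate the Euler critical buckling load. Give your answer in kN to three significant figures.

P_cr ≈ 330 kN

I = πd⁴/64 = π×132⁴/64 = 1.490×10^7 mm⁴
I = 1.490×10^7 mm⁴ = 1.490×10^-5 m⁴
Effective length L_e = K·L = 2 × 2.85 = 5.700 m
P_cr = π²EI / L_e² = π² × 72.8×10⁹ × 1.490×10^-5 / 5.700² = 3.296×10^5 N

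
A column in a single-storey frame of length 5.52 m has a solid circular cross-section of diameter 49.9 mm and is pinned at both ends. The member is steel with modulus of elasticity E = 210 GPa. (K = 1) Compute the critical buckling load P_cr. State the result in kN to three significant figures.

P_cr ≈ 20.7 kN

I = πd⁴/64 = π×49.9⁴/64 = 3.043×10^5 mm⁴
I = 3.043×10^5 mm⁴ = 3.043×10^-7 m⁴
Effective length L_e = K·L = 1 × 5.52 = 5.520 m
P_cr = π²EI / L_e² = π² × 210×10⁹ × 3.043×10^-7 / 5.520² = 2.070×10^4 N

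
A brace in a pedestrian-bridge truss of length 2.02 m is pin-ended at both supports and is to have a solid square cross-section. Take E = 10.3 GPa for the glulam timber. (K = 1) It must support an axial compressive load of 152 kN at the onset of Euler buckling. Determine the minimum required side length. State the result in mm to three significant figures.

L_e = K·L = 1 × 2.02 = 2.020 m
Required I = P_cr·L_e²/(π²E) = 1.520×10^5 × 2.020² / (π² × 1.03×10^10) = 6.101×10^-6 m⁴
I_req = 6.101×10^6 mm⁴
Solid square: I = a⁴/12  ⇒  a = (12I)^(1/4) = (12×6.101×10^6)^(1/4) = 92.5 mm

a ≈ 92.5 mm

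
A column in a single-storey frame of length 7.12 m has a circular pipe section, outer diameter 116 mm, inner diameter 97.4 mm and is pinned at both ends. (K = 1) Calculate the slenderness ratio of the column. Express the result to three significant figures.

λ ≈ 188

d_o = 116 mm, d_i = 97.4 mm
I = π(d_o⁴ − d_i⁴)/64 = π(116⁴ − 97.40⁴)/64 = 4.470×10^6 mm⁴
A = 3.117×10^3 mm²;  r_min = √(I/A) = √(4.470×10^6/3.117×10^3) = 37.87 mm
L_e = K·L = 1 × 7.12 m = 7.120 m = 7120.0 mm
λ = L_e / r_min = 7120.0 / 37.87 = 188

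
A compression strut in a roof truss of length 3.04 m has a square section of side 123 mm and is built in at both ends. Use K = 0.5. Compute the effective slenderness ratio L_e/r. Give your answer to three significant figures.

For a square r = a/√12 = 123/√12 = 35.51 mm
L_e = K·L = 0.5 × 3.04 m = 1.520 m = 1520.0 mm
λ = L_e / r_min = 1520.0 / 35.51 = 42.8

λ ≈ 42.8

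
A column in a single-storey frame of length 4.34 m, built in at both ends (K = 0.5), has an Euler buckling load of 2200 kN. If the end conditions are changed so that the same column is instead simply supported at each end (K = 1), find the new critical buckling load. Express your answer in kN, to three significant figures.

P_cr ≈ 550 kN

P_cr ∝ 1/K², so P_cr,new = P_cr,old × (K_old/K_new)² = 2200 × (0.5/1)²
= 2200 × 0.2500 = 550 kN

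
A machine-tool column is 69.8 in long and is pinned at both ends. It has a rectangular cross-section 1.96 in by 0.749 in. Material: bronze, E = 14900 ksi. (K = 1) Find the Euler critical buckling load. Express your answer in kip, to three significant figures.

Buckling occurs about the weak axis: I_min = h·b³/12 with b = 0.749 in (the shorter side).
I_min = 1.96×0.749³/12 = 6.863×10^-2 in⁴
Effective length L_e = K·L = 1 × 69.8 = 69.80 in
P_cr = π²EI / L_e² = π² × 14900×10³ × 6.863×10^-2 / 69.80² = 2.072×10^3 lb

P_cr ≈ 2.07 kip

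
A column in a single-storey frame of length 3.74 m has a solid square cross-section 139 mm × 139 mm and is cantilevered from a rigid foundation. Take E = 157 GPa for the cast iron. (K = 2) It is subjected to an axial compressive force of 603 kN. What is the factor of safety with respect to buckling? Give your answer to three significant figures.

n ≈ 1.43

I = a⁴/12 = 139⁴/12 = 3.111×10^7 mm⁴
I = 3.111×10^7 mm⁴ = 3.111×10^-5 m⁴
Effective length L_e = K·L = 2 × 3.74 = 7.480 m
P_cr = π²EI / L_e² = π² × 157×10⁹ × 3.111×10^-5 / 7.480² = 8.615×10^5 N
Factor of safety n = P_cr / P = 861.54 / 603 = 1.43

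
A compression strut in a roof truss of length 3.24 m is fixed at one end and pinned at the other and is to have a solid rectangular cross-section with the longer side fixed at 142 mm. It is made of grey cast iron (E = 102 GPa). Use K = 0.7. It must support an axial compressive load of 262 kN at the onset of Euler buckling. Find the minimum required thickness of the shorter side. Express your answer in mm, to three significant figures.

L_e = K·L = 0.7 × 3.24 = 2.268 m
Required I = P_cr·L_e²/(π²E) = 2.620×10^5 × 2.268² / (π² × 1.02×10^11) = 1.339×10^-6 m⁴
I_req = 1.339×10^6 mm⁴
Rectangle, weak axis: I_min = h·b³/12 with h = 142 mm fixed  ⇒  b = (12I/h)^(1/3) = 48.4 mm

b ≈ 48.4 mm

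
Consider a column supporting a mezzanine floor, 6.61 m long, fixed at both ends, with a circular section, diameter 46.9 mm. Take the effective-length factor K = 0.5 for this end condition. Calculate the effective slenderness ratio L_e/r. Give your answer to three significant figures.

For a solid circle r = d/4 = 46.9/4 = 11.72 mm
L_e = K·L = 0.5 × 6.61 m = 3.305 m = 3305.0 mm
λ = L_e / r_min = 3305.0 / 11.72 = 282

λ ≈ 282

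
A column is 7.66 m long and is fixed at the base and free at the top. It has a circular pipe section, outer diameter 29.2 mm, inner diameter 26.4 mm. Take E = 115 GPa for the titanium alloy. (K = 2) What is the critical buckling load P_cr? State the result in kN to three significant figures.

P_cr ≈ 0.0573 kN

d_o = 29.2 mm, d_i = 26.4 mm
I = π(d_o⁴ − d_i⁴)/64 = π(29.2⁴ − 26.40⁴)/64 = 1.184×10^4 mm⁴
I = 1.184×10^4 mm⁴ = 1.184×10^-8 m⁴
Effective length L_e = K·L = 2 × 7.66 = 15.32 m
P_cr = π²EI / L_e² = π² × 115×10⁹ × 1.184×10^-8 / 15.32² = 57.27 N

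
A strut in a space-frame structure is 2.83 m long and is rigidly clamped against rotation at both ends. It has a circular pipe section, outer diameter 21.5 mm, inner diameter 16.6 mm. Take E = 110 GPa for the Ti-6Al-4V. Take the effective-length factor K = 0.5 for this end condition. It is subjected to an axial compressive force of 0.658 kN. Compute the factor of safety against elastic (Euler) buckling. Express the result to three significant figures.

d_o = 21.5 mm, d_i = 16.6 mm
I = π(d_o⁴ − d_i⁴)/64 = π(21.5⁴ − 16.60⁴)/64 = 6.761×10^3 mm⁴
I = 6.761×10^3 mm⁴ = 6.761×10^-9 m⁴
Effective length L_e = K·L = 0.5 × 2.83 = 1.415 m
P_cr = π²EI / L_e² = π² × 110×10⁹ × 6.761×10^-9 / 1.415² = 3.666×10^3 N
Factor of safety n = P_cr / P = 3.6662 / 0.658 = 5.57

n ≈ 5.57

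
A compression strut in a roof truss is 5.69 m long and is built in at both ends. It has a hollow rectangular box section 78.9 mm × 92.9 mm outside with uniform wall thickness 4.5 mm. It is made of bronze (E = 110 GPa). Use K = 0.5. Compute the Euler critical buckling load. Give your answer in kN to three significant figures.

P_cr ≈ 190 kN

Inner dimensions: h_i = 92.9 − 2×4.5 = 83.90 mm, b_i = 78.9 − 2×4.5 = 69.90 mm
Weak-axis I_min = (h_o·b_o³ − h_i·b_i³)/12 with b_o = 78.9, b_i = 69.90 mm (shorter outer/inner sides).
I_min = (92.9×78.9³ − 83.90×69.90³)/12 = 1.415×10^6 mm⁴
I = 1.415×10^6 mm⁴ = 1.415×10^-6 m⁴
Effective length L_e = K·L = 0.5 × 5.69 = 2.845 m
P_cr = π²EI / L_e² = π² × 110×10⁹ × 1.415×10^-6 / 2.845² = 1.897×10^5 N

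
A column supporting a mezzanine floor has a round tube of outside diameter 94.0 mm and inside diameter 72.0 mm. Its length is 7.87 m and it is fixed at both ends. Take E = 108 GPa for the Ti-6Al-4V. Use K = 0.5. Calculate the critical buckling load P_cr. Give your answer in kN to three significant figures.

d_o = 94.0 mm, d_i = 72.0 mm
I = π(d_o⁴ − d_i⁴)/64 = π(94.0⁴ − 72.00⁴)/64 = 2.513×10^6 mm⁴
I = 2.513×10^6 mm⁴ = 2.513×10^-6 m⁴
Effective length L_e = K·L = 0.5 × 7.87 = 3.935 m
P_cr = π²EI / L_e² = π² × 108×10⁹ × 2.513×10^-6 / 3.935² = 1.730×10^5 N

P_cr ≈ 173 kN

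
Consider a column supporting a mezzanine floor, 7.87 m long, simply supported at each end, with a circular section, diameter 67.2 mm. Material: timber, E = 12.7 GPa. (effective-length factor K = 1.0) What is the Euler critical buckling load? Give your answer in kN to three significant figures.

P_cr ≈ 2.03 kN

I = πd⁴/64 = π×67.2⁴/64 = 1.001×10^6 mm⁴
I = 1.001×10^6 mm⁴ = 1.001×10^-6 m⁴
Effective length L_e = K·L = 1 × 7.87 = 7.870 m
P_cr = π²EI / L_e² = π² × 12.7×10⁹ × 1.001×10^-6 / 7.870² = 2.026×10^3 N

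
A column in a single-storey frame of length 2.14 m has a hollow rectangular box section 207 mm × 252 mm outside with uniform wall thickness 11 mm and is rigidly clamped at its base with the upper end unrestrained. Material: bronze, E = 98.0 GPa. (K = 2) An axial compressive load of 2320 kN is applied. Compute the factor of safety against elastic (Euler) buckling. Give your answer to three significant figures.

n ≈ 1.48

Inner dimensions: h_i = 252 − 2×11 = 230.0 mm, b_i = 207 − 2×11 = 185.0 mm
Weak-axis I_min = (h_o·b_o³ − h_i·b_i³)/12 with b_o = 207, b_i = 185.0 mm (shorter outer/inner sides).
I_min = (252×207³ − 230.0×185.0³)/12 = 6.491×10^7 mm⁴
I = 6.491×10^7 mm⁴ = 6.491×10^-5 m⁴
Effective length L_e = K·L = 2 × 2.14 = 4.280 m
P_cr = π²EI / L_e² = π² × 98.0×10⁹ × 6.491×10^-5 / 4.280² = 3.427×10^6 N
Factor of safety n = P_cr / P = 3427.2 / 2320 = 1.48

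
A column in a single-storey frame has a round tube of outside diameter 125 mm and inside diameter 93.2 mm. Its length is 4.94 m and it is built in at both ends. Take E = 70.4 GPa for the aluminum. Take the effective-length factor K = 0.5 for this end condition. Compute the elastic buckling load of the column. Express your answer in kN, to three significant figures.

d_o = 125 mm, d_i = 93.2 mm
I = π(d_o⁴ − d_i⁴)/64 = π(125⁴ − 93.20⁴)/64 = 8.281×10^6 mm⁴
I = 8.281×10^6 mm⁴ = 8.281×10^-6 m⁴
Effective length L_e = K·L = 0.5 × 4.94 = 2.470 m
P_cr = π²EI / L_e² = π² × 70.4×10⁹ × 8.281×10^-6 / 2.470² = 9.431×10^5 N

P_cr ≈ 943 kN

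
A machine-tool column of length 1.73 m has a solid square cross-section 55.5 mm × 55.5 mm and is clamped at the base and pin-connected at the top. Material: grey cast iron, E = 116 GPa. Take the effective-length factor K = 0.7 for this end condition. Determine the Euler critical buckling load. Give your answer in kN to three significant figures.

I = a⁴/12 = 55.5⁴/12 = 7.907×10^5 mm⁴
I = 7.907×10^5 mm⁴ = 7.907×10^-7 m⁴
Effective length L_e = K·L = 0.7 × 1.73 = 1.211 m
P_cr = π²EI / L_e² = π² × 116×10⁹ × 7.907×10^-7 / 1.211² = 6.172×10^5 N

P_cr ≈ 617 kN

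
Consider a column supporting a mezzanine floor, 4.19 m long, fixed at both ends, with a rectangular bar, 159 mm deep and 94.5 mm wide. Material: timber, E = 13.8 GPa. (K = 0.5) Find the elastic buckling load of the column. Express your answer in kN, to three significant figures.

P_cr ≈ 347 kN

Buckling occurs about the weak axis: I_min = h·b³/12 with b = 94.5 mm (the shorter side).
I_min = 159×94.5³/12 = 1.118×10^7 mm⁴
I = 1.118×10^7 mm⁴ = 1.118×10^-5 m⁴
Effective length L_e = K·L = 0.5 × 4.19 = 2.095 m
P_cr = π²EI / L_e² = π² × 13.8×10⁹ × 1.118×10^-5 / 2.095² = 3.470×10^5 N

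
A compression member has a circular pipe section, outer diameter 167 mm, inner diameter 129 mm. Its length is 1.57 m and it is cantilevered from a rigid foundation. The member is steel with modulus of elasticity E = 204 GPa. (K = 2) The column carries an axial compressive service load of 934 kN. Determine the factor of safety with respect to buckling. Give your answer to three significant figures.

n ≈ 5.38

d_o = 167 mm, d_i = 129 mm
I = π(d_o⁴ − d_i⁴)/64 = π(167⁴ − 129.0⁴)/64 = 2.459×10^7 mm⁴
I = 2.459×10^7 mm⁴ = 2.459×10^-5 m⁴
Effective length L_e = K·L = 2 × 1.57 = 3.140 m
P_cr = π²EI / L_e² = π² × 204×10⁹ × 2.459×10^-5 / 3.140² = 5.021×10^6 N
Factor of safety n = P_cr / P = 5020.7 / 934 = 5.38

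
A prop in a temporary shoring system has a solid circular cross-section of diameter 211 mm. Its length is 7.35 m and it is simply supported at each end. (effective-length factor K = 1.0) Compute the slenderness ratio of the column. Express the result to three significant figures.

λ ≈ 139

I = πd⁴/64 = π×211⁴/64 = 9.730×10^7 mm⁴
A = 3.497×10^4 mm²;  r_min = √(I/A) = √(9.730×10^7/3.497×10^4) = 52.75 mm
L_e = K·L = 1 × 7.35 m = 7.350 m = 7350.0 mm
λ = L_e / r_min = 7350.0 / 52.75 = 139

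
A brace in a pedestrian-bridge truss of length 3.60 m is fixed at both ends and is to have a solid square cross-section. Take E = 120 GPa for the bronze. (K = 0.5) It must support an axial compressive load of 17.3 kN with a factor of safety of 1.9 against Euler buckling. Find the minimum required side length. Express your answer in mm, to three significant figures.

a ≈ 32.2 mm

Required P_cr = n·P = 1.9 × 17.3 = 32.87 kN
L_e = K·L = 0.5 × 3.60 = 1.800 m
Required I = P_cr·L_e²/(π²E) = 3.287×10^4 × 1.800² / (π² × 1.20×10^11) = 8.992×10^-8 m⁴
I_req = 8.992×10^4 mm⁴
Solid square: I = a⁴/12  ⇒  a = (12I)^(1/4) = (12×8.992×10^4)^(1/4) = 32.2 mm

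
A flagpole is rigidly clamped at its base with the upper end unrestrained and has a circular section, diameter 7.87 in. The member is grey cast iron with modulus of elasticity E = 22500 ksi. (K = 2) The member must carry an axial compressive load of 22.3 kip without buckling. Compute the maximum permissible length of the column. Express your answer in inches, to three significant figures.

I = πd⁴/64 = π×7.87⁴/64 = 188.3 in⁴
At the buckling limit P_cr = P = 2.230×10^4 lb
From P_cr = π²EI/(K·L)²:  L = (1/K)·√(π²EI/P_cr) = (1/2)·√(π²×2.25×10^7×188.3/2.230×10^4)
L = 685 in

L_max ≈ 685 in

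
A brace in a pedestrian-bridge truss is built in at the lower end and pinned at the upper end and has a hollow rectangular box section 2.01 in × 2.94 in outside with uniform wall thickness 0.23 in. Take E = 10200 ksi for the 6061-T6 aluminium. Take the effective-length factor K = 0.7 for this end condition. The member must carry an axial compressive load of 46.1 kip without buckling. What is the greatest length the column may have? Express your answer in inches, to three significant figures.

L_max ≈ 73.7 in

Inner dimensions: h_i = 2.94 − 2×0.23 = 2.480 in, b_i = 2.01 − 2×0.23 = 1.550 in
Weak-axis I_min = (h_o·b_o³ − h_i·b_i³)/12 with b_o = 2.01, b_i = 1.550 in (shorter outer/inner sides).
I_min = (2.94×2.01³ − 2.480×1.550³)/12 = 1.220 in⁴
At the buckling limit P_cr = P = 4.610×10^4 lb
From P_cr = π²EI/(K·L)²:  L = (1/K)·√(π²EI/P_cr) = (1/0.7)·√(π²×1.02×10^7×1.220/4.610×10^4)
L = 73.7 in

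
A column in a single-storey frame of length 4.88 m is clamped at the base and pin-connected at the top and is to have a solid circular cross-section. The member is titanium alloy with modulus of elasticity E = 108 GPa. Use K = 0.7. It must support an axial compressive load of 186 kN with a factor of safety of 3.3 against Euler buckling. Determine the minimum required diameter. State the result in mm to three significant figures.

Required P_cr = n·P = 3.3 × 186 = 613.8 kN
L_e = K·L = 0.7 × 4.88 = 3.416 m
Required I = P_cr·L_e²/(π²E) = 6.138×10^5 × 3.416² / (π² × 1.08×10^11) = 6.720×10^-6 m⁴
I_req = 6.720×10^6 mm⁴
Solid circle: I = πd⁴/64  ⇒  d = (64I/π)^(1/4) = (64×6.720×10^6/π)^(1/4) = 108 mm

d ≈ 108 mm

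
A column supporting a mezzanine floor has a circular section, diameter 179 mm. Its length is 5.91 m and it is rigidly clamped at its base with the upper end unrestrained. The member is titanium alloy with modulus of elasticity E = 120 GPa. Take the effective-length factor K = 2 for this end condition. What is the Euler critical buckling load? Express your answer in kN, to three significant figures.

I = πd⁴/64 = π×179⁴/64 = 5.039×10^7 mm⁴
I = 5.039×10^7 mm⁴ = 5.039×10^-5 m⁴
Effective length L_e = K·L = 2 × 5.91 = 11.82 m
P_cr = π²EI / L_e² = π² × 120×10⁹ × 5.039×10^-5 / 11.82² = 4.272×10^5 N

P_cr ≈ 427 kN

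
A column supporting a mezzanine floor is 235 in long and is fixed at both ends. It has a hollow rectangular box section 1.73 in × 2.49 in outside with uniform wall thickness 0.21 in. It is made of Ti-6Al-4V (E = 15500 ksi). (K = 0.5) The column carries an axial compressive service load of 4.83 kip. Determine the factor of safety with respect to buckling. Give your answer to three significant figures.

Inner dimensions: h_i = 2.49 − 2×0.21 = 2.070 in, b_i = 1.73 − 2×0.21 = 1.310 in
Weak-axis I_min = (h_o·b_o³ − h_i·b_i³)/12 with b_o = 1.73, b_i = 1.310 in (shorter outer/inner sides).
I_min = (2.49×1.73³ − 2.070×1.310³)/12 = 0.6866 in⁴
Effective length L_e = K·L = 0.5 × 235 = 117.5 in
P_cr = π²EI / L_e² = π² × 15500×10³ × 0.6866 / 117.5² = 7.608×10^3 lb
Factor of safety n = P_cr / P = 7.6076 / 4.83 = 1.58

n ≈ 1.58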